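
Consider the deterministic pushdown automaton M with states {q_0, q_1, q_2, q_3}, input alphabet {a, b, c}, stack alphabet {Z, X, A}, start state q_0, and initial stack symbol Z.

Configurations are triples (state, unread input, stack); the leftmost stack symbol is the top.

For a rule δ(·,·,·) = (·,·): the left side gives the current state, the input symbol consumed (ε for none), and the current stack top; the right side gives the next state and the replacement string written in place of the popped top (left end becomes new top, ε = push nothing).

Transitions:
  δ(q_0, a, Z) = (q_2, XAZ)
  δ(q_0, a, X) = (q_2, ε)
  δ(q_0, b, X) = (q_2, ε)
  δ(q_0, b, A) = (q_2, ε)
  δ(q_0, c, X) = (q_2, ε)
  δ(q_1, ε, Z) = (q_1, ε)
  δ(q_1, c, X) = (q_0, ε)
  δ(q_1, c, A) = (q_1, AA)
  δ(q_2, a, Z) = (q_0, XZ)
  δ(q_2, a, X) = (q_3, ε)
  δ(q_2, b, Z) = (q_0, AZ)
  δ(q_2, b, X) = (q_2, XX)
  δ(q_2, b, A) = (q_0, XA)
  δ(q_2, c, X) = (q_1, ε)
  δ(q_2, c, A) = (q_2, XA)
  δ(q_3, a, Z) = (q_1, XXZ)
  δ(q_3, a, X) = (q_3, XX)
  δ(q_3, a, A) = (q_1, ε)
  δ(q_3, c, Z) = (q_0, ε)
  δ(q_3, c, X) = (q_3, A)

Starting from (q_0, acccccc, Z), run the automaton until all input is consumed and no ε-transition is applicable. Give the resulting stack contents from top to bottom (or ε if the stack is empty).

AAAAAAZ

(q_0, acccccc, Z)
  read a, top Z: go to q_2, push XAZ → (q_2, cccccc, XAZ)
  read c, top X: go to q_1, push ε → (q_1, ccccc, AZ)
  read c, top A: go to q_1, push AA → (q_1, cccc, AAZ)
  read c, top A: go to q_1, push AA → (q_1, ccc, AAAZ)
  read c, top A: go to q_1, push AA → (q_1, cc, AAAAZ)
  read c, top A: go to q_1, push AA → (q_1, c, AAAAAZ)
  read c, top A: go to q_1, push AA → (q_1, ε, AAAAAAZ)
All input consumed in state q_1 with stack AAAAAAZ.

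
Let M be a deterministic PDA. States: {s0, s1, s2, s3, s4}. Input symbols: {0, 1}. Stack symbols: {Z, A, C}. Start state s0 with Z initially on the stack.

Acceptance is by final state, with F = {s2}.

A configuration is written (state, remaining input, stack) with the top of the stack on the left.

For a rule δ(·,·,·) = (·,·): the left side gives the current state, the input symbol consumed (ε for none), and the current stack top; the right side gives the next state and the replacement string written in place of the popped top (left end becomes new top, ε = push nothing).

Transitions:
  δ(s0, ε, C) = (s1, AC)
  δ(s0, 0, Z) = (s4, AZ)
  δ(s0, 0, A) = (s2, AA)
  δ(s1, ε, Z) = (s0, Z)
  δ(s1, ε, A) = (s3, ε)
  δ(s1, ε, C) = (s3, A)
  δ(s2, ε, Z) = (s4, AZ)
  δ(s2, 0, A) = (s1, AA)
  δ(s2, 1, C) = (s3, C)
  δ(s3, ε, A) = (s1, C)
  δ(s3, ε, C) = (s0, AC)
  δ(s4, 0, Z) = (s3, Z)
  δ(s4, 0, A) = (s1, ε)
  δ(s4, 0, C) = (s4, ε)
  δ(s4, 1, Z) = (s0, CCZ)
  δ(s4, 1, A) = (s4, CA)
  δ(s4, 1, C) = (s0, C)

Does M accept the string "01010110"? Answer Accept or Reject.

Accept

(s0, 01010110, Z)
  read 0, top Z: go to s4, push AZ → (s4, 1010110, AZ)
  read 1, top A: go to s4, push CA → (s4, 010110, CAZ)
  read 0, top C: go to s4, push ε → (s4, 10110, AZ)
  read 1, top A: go to s4, push CA → (s4, 0110, CAZ)
  read 0, top C: go to s4, push ε → (s4, 110, AZ)
  read 1, top A: go to s4, push CA → (s4, 10, CAZ)
  read 1, top C: go to s0, push C → (s0, 0, CAZ)
  ε-move, top C: go to s1, push AC → (s1, 0, ACAZ)
  ε-move, top A: go to s3, push ε → (s3, 0, CAZ)
  ε-move, top C: go to s0, push AC → (s0, 0, ACAZ)
  read 0, top A: go to s2, push AA → (s2, ε, AACAZ)
All input consumed; state s2 ∈ F.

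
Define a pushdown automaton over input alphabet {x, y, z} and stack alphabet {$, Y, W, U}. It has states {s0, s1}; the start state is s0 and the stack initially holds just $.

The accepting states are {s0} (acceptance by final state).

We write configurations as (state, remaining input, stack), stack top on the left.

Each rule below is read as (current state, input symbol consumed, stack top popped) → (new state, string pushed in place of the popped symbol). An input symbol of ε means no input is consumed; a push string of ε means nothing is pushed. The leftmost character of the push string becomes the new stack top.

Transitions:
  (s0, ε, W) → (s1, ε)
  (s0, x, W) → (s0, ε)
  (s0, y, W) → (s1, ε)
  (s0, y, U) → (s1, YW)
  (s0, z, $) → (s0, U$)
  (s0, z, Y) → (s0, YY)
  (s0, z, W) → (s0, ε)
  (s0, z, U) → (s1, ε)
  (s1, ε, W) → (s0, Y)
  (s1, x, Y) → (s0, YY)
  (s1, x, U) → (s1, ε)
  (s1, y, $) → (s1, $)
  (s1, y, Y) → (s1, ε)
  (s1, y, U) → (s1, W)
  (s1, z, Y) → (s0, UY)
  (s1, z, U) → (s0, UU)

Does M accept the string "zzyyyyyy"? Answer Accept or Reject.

No computation consumes all input and reaches a final state.

Reject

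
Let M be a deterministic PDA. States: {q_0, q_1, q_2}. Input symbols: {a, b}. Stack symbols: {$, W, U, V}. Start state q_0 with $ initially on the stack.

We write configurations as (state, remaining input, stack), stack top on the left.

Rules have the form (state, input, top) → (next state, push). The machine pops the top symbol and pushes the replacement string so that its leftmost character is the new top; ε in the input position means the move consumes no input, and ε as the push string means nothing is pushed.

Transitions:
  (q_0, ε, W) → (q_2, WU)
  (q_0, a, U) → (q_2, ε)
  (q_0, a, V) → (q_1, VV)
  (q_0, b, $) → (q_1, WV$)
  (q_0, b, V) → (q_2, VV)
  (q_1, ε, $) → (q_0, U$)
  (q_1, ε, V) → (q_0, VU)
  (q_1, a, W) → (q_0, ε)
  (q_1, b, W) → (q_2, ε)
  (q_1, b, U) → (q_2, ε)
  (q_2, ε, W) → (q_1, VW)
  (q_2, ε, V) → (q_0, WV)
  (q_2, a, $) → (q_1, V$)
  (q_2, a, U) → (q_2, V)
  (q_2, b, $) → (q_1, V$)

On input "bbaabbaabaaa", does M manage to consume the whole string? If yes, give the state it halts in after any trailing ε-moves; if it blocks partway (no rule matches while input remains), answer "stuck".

q_0

(q_0, bbaabbaabaaa, $)
  read b, top $: go to q_1, push WV$ → (q_1, baabbaabaaa, WV$)
  read b, top W: go to q_2, push ε → (q_2, aabbaabaaa, V$)
  ε-move, top V: go to q_0, push WV → (q_0, aabbaabaaa, WV$)
  ε-move, top W: go to q_2, push WU → (q_2, aabbaabaaa, WUV$)
  ε-move, top W: go to q_1, push VW → (q_1, aabbaabaaa, VWUV$)
  ε-move, top V: go to q_0, push VU → (q_0, aabbaabaaa, VUWUV$)
  read a, top V: go to q_1, push VV → (q_1, abbaabaaa, VVUWUV$)
  ε-move, top V: go to q_0, push VU → (q_0, abbaabaaa, VUVUWUV$)
  read a, top V: go to q_1, push VV → (q_1, bbaabaaa, VVUVUWUV$)
  ε-move, top V: go to q_0, push VU → (q_0, bbaabaaa, VUVUVUWUV$)
  read b, top V: go to q_2, push VV → (q_2, baabaaa, VVUVUVUWUV$)
  ε-move, top V: go to q_0, push WV → (q_0, baabaaa, WVVUVUVUWUV$)
  ε-move, top W: go to q_2, push WU → (q_2, baabaaa, WUVVUVUVUWUV$)
  ε-move, top W: go to q_1, push VW → (q_1, baabaaa, VWUVVUVUVUWUV$)
  ε-move, top V: go to q_0, push VU → (q_0, baabaaa, VUWUVVUVUVUWUV$)
  read b, top V: go to q_2, push VV → (q_2, aabaaa, VVUWUVVUVUVUWUV$)
  ε-move, top V: go to q_0, push WV → (q_0, aabaaa, WVVUWUVVUVUVUWUV$)
  ε-move, top W: go to q_2, push WU → (q_2, aabaaa, WUVVUWUVVUVUVUWUV$)
  ε-move, top W: go to q_1, push VW → (q_1, aabaaa, VWUVVUWUVVUVUVUWUV$)
  ε-move, top V: go to q_0, push VU → (q_0, aabaaa, VUWUVVUWUVVUVUVUWUV$)
  read a, top V: go to q_1, push VV → (q_1, abaaa, VVUWUVVUWUVVUVUVUWUV$)
  ε-move, top V: go to q_0, push VU → (q_0, abaaa, VUVUWUVVUWUVVUVUVUWUV$)
  read a, top V: go to q_1, push VV → (q_1, baaa, VVUVUWUVVUWUVVUVUVUWUV$)
  ε-move, top V: go to q_0, push VU → (q_0, baaa, VUVUVUWUVVUWUVVUVUVUWUV$)
  read b, top V: go to q_2, push VV → (q_2, aaa, VVUVUVUWUVVUWUVVUVUVUWUV$)
  ε-move, top V: go to q_0, push WV → (q_0, aaa, WVVUVUVUWUVVUWUVVUVUVUWUV$)
  ε-move, top W: go to q_2, push WU → (q_2, aaa, WUVVUVUVUWUVVUWUVVUVUVUWUV$)
  ε-move, top W: go to q_1, push VW → (q_1, aaa, VWUVVUVUVUWUVVUWUVVUVUVUWUV$)
  ε-move, top V: go to q_0, push VU → (q_0, aaa, VUWUVVUVUVUWUVVUWUVVUVUVUWUV$)
  read a, top V: go to q_1, push VV → (q_1, aa, VVUWUVVUVUVUWUVVUWUVVUVUVUWUV$)
  ε-move, top V: go to q_0, push VU → (q_0, aa, VUVUWUVVUVUVUWUVVUWUVVUVUVUWUV$)
  read a, top V: go to q_1, push VV → (q_1, a, VVUVUWUVVUVUVUWUVVUWUVVUVUVUWUV$)
  ε-move, top V: go to q_0, push VU → (q_0, a, VUVUVUWUVVUVUVUWUVVUWUVVUVUVUWUV$)
  read a, top V: go to q_1, push VV → (q_1, ε, VVUVUVUWUVVUVUVUWUVVUWUVVUVUVUWUV$)
  ε-move, top V: go to q_0, push VU → (q_0, ε, VUVUVUVUWUVVUVUVUWUVVUWUVVUVUVUWUV$)
All input consumed; M is in state q_0.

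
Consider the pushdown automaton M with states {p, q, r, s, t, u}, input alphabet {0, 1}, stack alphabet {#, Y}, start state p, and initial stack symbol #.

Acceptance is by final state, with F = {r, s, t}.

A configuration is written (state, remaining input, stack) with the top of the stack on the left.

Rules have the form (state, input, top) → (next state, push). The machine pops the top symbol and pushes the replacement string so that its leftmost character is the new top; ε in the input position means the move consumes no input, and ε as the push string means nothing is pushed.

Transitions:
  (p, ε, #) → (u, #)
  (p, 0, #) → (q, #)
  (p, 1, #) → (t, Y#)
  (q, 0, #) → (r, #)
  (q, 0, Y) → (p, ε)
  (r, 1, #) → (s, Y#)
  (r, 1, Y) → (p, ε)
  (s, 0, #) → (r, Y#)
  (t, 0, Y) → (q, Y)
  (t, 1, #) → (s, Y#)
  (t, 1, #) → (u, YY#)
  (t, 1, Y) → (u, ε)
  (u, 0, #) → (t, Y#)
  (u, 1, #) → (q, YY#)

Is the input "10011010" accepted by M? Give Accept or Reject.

Accept

One accepting computation: (p, 10011010, #) ⊢ (t, 0011010, Y#) ⊢ (q, 011010, Y#) ⊢ (p, 11010, #) ⊢ (t, 1010, Y#) ⊢ (u, 010, #) ⊢ (t, 10, Y#) ⊢ (u, 0, #) ⊢ (t, ε, Y#)
All input consumed and state t ∈ F.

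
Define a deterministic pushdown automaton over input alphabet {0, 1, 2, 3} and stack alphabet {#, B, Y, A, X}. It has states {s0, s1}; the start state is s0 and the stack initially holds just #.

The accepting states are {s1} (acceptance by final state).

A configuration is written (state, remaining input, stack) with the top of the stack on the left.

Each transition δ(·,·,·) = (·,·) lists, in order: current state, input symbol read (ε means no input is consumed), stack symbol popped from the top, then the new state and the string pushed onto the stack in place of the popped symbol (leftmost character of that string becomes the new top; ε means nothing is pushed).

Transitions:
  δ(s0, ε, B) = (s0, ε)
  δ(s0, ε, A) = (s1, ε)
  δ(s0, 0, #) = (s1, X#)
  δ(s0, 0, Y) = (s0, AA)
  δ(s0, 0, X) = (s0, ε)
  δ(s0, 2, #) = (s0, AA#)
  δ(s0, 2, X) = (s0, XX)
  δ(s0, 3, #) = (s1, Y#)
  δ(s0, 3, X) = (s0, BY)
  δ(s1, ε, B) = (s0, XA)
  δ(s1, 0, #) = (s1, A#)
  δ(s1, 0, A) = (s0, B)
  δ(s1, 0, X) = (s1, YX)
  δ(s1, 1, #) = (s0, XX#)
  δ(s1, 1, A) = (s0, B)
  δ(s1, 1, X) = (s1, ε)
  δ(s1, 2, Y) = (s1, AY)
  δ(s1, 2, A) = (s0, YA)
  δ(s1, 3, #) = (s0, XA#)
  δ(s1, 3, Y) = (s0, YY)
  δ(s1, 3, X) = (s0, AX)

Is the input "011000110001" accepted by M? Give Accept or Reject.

Accept

(s0, 011000110001, #) ⊢ (s1, 11000110001, X#) ⊢ (s1, 1000110001, #) ⊢ (s0, 000110001, XX#) ⊢ (s0, 00110001, X#) ⊢ (s0, 0110001, #) ⊢ (s1, 110001, X#) ⊢ (s1, 10001, #) ⊢ (s0, 0001, XX#) ⊢ (s0, 001, X#) ⊢ (s0, 01, #) ⊢ (s1, 1, X#) ⊢ (s1, ε, #)
All input consumed; state s1 ∈ F.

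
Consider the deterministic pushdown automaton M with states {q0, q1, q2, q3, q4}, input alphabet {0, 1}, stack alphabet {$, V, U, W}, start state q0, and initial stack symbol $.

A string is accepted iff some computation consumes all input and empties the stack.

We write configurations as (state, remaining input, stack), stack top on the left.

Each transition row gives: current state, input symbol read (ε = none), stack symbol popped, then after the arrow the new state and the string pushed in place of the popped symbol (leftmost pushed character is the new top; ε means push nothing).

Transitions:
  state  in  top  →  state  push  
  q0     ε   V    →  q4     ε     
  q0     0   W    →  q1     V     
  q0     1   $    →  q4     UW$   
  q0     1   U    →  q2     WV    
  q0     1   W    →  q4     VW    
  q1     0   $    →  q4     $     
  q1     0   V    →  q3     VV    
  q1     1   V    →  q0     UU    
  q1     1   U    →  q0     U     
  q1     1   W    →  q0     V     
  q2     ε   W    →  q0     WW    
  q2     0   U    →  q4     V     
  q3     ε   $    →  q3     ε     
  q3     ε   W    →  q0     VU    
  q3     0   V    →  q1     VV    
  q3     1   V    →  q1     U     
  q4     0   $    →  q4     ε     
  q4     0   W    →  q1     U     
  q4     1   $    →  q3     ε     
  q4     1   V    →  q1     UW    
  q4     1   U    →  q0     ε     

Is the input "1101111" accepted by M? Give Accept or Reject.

(q0, 1101111, $) ⊢ (q4, 101111, UW$) ⊢ (q0, 01111, W$) ⊢ (q1, 1111, V$) ⊢ (q0, 111, UU$) ⊢ (q2, 11, WVU$) ⊢ (q0, 11, WWVU$) ⊢ (q4, 1, VWWVU$) ⊢ (q1, ε, UWWWVU$)
All input consumed; stack is UWWWVU$, not empty, and no further ε-move applies.

Reject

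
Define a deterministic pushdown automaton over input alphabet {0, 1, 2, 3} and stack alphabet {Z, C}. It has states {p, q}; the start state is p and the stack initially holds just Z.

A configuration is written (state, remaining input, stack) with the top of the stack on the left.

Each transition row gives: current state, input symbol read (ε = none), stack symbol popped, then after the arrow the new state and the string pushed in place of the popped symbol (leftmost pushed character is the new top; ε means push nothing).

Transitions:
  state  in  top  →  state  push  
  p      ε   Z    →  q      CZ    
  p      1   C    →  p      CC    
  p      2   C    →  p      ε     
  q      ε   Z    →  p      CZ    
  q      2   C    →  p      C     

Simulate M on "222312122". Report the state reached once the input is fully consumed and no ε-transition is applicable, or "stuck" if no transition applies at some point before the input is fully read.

(p, 222312122, Z)
  ε-move, top Z: go to q, push CZ → (q, 222312122, CZ)
  read 2, top C: go to p, push C → (p, 22312122, CZ)
  read 2, top C: go to p, push ε → (p, 2312122, Z)
  ε-move, top Z: go to q, push CZ → (q, 2312122, CZ)
  read 2, top C: go to p, push C → (p, 312122, CZ)
No transition for (p, 3, top C); M blocks with input 312122 remaining.

stuck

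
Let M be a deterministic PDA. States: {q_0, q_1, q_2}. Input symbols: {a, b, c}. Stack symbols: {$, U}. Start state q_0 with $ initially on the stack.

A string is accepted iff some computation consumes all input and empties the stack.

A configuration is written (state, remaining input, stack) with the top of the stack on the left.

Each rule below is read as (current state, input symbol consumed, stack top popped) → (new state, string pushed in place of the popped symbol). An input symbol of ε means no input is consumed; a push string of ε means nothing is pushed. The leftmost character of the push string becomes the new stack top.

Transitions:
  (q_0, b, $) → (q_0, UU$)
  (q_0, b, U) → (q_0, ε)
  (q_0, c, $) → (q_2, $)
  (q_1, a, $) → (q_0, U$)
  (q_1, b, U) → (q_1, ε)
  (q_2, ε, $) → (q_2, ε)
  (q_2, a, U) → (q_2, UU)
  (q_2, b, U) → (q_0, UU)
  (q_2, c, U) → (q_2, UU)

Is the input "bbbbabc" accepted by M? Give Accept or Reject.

(q_0, bbbbabc, $)
  read b, top $: go to q_0, push UU$ → (q_0, bbbabc, UU$)
  read b, top U: go to q_0, push ε → (q_0, bbabc, U$)
  read b, top U: go to q_0, push ε → (q_0, babc, $)
  read b, top $: go to q_0, push UU$ → (q_0, abc, UU$)
No transition applies at (q_0, abc, UU$); input not fully consumed.

Reject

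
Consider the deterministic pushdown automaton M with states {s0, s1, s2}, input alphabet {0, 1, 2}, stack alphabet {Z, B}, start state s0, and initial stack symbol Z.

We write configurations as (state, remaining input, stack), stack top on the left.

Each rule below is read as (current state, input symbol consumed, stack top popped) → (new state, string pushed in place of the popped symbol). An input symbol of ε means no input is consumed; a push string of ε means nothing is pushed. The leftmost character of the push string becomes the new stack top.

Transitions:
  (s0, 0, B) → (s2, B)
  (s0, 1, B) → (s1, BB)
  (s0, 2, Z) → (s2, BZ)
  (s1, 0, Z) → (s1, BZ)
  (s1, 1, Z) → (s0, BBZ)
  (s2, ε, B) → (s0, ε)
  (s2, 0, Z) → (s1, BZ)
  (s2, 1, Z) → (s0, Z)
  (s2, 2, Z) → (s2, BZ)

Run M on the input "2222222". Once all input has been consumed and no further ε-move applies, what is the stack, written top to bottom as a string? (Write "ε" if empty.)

Z

(s0, 2222222, Z) ⊢ (s2, 222222, BZ) ⊢ (s0, 222222, Z) ⊢ (s2, 22222, BZ) ⊢ (s0, 22222, Z) ⊢ (s2, 2222, BZ) ⊢ (s0, 2222, Z) ⊢ (s2, 222, BZ) ⊢ (s0, 222, Z) ⊢ (s2, 22, BZ) ⊢ (s0, 22, Z) ⊢ (s2, 2, BZ) ⊢ (s0, 2, Z) ⊢ (s2, ε, BZ) ⊢ (s0, ε, Z)
All input consumed in state s0 with stack Z.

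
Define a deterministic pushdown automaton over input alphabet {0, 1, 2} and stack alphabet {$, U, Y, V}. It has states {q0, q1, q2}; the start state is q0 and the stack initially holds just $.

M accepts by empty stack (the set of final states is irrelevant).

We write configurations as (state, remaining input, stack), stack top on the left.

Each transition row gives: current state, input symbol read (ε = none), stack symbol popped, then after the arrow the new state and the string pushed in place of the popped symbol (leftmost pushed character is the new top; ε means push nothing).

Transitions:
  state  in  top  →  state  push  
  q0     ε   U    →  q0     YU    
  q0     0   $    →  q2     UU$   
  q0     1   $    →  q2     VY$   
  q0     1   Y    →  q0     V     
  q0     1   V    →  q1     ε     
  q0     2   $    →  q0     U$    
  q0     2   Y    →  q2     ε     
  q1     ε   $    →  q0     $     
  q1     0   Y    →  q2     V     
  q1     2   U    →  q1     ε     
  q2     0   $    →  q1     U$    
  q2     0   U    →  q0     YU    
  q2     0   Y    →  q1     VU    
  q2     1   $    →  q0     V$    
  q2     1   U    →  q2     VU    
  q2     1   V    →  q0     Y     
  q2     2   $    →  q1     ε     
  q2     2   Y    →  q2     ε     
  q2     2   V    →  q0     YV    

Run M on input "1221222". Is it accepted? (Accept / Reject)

(q0, 1221222, $)
  read 1, top $: go to q2, push VY$ → (q2, 221222, VY$)
  read 2, top V: go to q0, push YV → (q0, 21222, YVY$)
  read 2, top Y: go to q2, push ε → (q2, 1222, VY$)
  read 1, top V: go to q0, push Y → (q0, 222, YY$)
  read 2, top Y: go to q2, push ε → (q2, 22, Y$)
  read 2, top Y: go to q2, push ε → (q2, 2, $)
  read 2, top $: go to q1, push ε → (q1, ε, ε)
All input consumed and the stack is empty.

Accept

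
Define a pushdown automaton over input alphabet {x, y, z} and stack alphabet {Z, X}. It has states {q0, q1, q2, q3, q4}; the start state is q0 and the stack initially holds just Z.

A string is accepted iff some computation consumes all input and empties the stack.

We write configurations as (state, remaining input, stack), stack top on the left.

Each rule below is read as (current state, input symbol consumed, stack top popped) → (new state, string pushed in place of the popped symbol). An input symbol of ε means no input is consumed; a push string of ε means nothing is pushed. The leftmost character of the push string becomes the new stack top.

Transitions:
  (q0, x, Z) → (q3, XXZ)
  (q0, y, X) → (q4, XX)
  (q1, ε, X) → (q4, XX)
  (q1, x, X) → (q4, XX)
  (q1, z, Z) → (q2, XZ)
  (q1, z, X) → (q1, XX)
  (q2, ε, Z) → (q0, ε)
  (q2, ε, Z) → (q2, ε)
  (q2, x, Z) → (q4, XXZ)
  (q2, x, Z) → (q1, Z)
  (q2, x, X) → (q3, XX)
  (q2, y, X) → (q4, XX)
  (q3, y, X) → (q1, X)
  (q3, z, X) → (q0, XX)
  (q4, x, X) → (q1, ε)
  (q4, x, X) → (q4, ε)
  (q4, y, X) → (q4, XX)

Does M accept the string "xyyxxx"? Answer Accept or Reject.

Reject

No computation consumes all input and empties the stack.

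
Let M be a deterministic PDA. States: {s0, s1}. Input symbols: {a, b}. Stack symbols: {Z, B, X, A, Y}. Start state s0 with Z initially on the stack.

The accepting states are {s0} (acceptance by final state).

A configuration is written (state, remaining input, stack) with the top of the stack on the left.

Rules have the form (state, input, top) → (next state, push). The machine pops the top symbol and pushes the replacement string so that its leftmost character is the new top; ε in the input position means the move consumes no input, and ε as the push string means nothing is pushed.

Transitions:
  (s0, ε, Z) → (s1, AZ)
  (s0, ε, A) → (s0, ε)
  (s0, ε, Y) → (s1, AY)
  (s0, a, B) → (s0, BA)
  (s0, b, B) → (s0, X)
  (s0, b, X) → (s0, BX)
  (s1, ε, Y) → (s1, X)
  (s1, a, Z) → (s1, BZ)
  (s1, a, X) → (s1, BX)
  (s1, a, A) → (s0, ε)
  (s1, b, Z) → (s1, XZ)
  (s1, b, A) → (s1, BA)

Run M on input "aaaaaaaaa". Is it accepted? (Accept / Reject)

(s0, aaaaaaaaa, Z) ⊢ (s1, aaaaaaaaa, AZ) ⊢ (s0, aaaaaaaa, Z) ⊢ (s1, aaaaaaaa, AZ) ⊢ (s0, aaaaaaa, Z) ⊢ (s1, aaaaaaa, AZ) ⊢ (s0, aaaaaa, Z) ⊢ (s1, aaaaaa, AZ) ⊢ (s0, aaaaa, Z) ⊢ (s1, aaaaa, AZ) ⊢ (s0, aaaa, Z) ⊢ (s1, aaaa, AZ) ⊢ (s0, aaa, Z) ⊢ (s1, aaa, AZ) ⊢ (s0, aa, Z) ⊢ (s1, aa, AZ) ⊢ (s0, a, Z) ⊢ (s1, a, AZ) ⊢ (s0, ε, Z)
All input consumed; state s0 ∈ F.

Accept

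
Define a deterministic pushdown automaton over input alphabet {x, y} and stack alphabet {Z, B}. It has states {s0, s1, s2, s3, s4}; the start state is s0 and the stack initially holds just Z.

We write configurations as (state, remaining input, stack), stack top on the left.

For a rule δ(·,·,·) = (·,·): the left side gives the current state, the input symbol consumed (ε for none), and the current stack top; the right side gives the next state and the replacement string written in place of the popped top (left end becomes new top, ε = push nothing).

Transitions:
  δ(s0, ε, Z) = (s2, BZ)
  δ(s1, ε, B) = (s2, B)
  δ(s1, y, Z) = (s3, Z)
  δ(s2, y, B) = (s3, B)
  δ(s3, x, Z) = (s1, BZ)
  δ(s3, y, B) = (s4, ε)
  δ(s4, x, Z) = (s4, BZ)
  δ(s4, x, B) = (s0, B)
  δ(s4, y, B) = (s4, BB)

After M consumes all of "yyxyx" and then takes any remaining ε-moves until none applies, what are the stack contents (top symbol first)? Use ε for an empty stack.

BBZ

(s0, yyxyx, Z)
  ε-move, top Z: go to s2, push BZ → (s2, yyxyx, BZ)
  read y, top B: go to s3, push B → (s3, yxyx, BZ)
  read y, top B: go to s4, push ε → (s4, xyx, Z)
  read x, top Z: go to s4, push BZ → (s4, yx, BZ)
  read y, top B: go to s4, push BB → (s4, x, BBZ)
  read x, top B: go to s0, push B → (s0, ε, BBZ)
All input consumed in state s0 with stack BBZ.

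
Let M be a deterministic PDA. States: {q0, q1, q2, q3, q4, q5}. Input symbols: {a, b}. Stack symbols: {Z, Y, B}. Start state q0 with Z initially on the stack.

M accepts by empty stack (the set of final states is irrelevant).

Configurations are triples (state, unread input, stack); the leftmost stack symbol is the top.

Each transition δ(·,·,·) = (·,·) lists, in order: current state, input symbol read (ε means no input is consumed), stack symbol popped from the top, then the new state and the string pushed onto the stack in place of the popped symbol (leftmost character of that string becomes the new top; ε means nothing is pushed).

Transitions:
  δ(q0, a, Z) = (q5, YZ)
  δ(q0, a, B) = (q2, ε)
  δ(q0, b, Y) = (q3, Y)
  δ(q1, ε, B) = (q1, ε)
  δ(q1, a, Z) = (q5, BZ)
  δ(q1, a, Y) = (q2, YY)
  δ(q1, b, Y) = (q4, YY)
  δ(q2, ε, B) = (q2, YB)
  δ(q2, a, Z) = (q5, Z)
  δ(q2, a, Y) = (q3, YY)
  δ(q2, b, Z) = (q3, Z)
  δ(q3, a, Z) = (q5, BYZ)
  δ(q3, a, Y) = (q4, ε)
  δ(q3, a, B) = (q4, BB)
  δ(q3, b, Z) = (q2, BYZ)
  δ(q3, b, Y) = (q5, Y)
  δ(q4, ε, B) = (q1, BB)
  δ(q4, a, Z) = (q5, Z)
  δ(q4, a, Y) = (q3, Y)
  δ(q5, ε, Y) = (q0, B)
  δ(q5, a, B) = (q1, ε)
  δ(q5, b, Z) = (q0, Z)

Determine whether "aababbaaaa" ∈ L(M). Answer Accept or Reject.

(q0, aababbaaaa, Z) ⊢ (q5, ababbaaaa, YZ) ⊢ (q0, ababbaaaa, BZ) ⊢ (q2, babbaaaa, Z) ⊢ (q3, abbaaaa, Z) ⊢ (q5, bbaaaa, BYZ)
No transition applies at (q5, bbaaaa, BYZ); input not fully consumed.

Reject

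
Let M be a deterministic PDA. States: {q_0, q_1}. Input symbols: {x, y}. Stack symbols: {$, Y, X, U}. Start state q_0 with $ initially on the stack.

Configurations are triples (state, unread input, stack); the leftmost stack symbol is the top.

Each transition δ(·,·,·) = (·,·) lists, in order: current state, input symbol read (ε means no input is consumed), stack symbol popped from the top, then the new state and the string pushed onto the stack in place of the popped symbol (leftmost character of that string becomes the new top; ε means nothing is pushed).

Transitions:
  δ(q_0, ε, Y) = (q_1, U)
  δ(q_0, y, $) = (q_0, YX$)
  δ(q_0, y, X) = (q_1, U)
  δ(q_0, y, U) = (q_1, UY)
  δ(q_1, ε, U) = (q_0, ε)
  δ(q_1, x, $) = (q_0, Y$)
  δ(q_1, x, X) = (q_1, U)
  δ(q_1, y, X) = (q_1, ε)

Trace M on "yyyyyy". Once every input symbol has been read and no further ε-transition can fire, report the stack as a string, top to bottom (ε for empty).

$

(q_0, yyyyyy, $)
  read y, top $: go to q_0, push YX$ → (q_0, yyyyy, YX$)
  ε-move, top Y: go to q_1, push U → (q_1, yyyyy, UX$)
  ε-move, top U: go to q_0, push ε → (q_0, yyyyy, X$)
  read y, top X: go to q_1, push U → (q_1, yyyy, U$)
  ε-move, top U: go to q_0, push ε → (q_0, yyyy, $)
  read y, top $: go to q_0, push YX$ → (q_0, yyy, YX$)
  ε-move, top Y: go to q_1, push U → (q_1, yyy, UX$)
  ε-move, top U: go to q_0, push ε → (q_0, yyy, X$)
  read y, top X: go to q_1, push U → (q_1, yy, U$)
  ε-move, top U: go to q_0, push ε → (q_0, yy, $)
  read y, top $: go to q_0, push YX$ → (q_0, y, YX$)
  ε-move, top Y: go to q_1, push U → (q_1, y, UX$)
  ε-move, top U: go to q_0, push ε → (q_0, y, X$)
  read y, top X: go to q_1, push U → (q_1, ε, U$)
  ε-move, top U: go to q_0, push ε → (q_0, ε, $)
All input consumed in state q_0 with stack $.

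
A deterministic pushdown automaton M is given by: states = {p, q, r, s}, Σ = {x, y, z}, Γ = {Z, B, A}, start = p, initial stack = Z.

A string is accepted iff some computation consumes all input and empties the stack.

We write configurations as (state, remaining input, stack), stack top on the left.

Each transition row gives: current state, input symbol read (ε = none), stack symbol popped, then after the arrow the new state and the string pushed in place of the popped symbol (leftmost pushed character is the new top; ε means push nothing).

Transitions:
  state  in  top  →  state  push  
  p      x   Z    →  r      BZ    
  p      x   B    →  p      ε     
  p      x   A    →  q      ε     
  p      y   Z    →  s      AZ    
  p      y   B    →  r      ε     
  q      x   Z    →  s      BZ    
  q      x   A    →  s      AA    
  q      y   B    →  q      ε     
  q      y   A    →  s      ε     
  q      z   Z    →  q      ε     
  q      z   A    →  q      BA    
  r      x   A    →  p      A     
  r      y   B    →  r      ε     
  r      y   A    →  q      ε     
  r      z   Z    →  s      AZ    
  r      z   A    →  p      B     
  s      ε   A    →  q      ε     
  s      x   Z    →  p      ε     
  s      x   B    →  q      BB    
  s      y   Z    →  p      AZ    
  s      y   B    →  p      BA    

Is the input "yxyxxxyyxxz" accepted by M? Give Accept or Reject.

(p, yxyxxxyyxxz, Z)
  read y, top Z: go to s, push AZ → (s, xyxxxyyxxz, AZ)
  ε-move, top A: go to q, push ε → (q, xyxxxyyxxz, Z)
  read x, top Z: go to s, push BZ → (s, yxxxyyxxz, BZ)
  read y, top B: go to p, push BA → (p, xxxyyxxz, BAZ)
  read x, top B: go to p, push ε → (p, xxyyxxz, AZ)
  read x, top A: go to q, push ε → (q, xyyxxz, Z)
  read x, top Z: go to s, push BZ → (s, yyxxz, BZ)
  read y, top B: go to p, push BA → (p, yxxz, BAZ)
  read y, top B: go to r, push ε → (r, xxz, AZ)
  read x, top A: go to p, push A → (p, xz, AZ)
  read x, top A: go to q, push ε → (q, z, Z)
  read z, top Z: go to q, push ε → (q, ε, ε)
All input consumed and the stack is empty.

Accept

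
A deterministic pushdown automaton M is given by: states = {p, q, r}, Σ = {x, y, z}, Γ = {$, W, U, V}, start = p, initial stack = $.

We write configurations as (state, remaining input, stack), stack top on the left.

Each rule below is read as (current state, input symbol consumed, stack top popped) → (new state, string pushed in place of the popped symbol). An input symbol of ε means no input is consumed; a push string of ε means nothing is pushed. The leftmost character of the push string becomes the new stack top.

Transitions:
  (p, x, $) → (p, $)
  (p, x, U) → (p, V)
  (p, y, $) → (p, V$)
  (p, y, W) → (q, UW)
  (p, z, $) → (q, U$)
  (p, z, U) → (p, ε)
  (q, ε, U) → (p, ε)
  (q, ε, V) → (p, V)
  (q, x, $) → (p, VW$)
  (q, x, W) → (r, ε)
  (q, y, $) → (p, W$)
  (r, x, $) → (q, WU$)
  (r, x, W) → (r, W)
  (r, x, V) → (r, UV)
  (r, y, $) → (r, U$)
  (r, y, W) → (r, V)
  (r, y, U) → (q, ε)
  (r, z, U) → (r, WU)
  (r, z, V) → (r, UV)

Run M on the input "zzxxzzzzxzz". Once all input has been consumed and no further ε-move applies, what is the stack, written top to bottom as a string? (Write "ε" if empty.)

$

(p, zzxxzzzzxzz, $)
  read z, top $: go to q, push U$ → (q, zxxzzzzxzz, U$)
  ε-move, top U: go to p, push ε → (p, zxxzzzzxzz, $)
  read z, top $: go to q, push U$ → (q, xxzzzzxzz, U$)
  ε-move, top U: go to p, push ε → (p, xxzzzzxzz, $)
  read x, top $: go to p, push $ → (p, xzzzzxzz, $)
  read x, top $: go to p, push $ → (p, zzzzxzz, $)
  read z, top $: go to q, push U$ → (q, zzzxzz, U$)
  ε-move, top U: go to p, push ε → (p, zzzxzz, $)
  read z, top $: go to q, push U$ → (q, zzxzz, U$)
  ε-move, top U: go to p, push ε → (p, zzxzz, $)
  read z, top $: go to q, push U$ → (q, zxzz, U$)
  ε-move, top U: go to p, push ε → (p, zxzz, $)
  read z, top $: go to q, push U$ → (q, xzz, U$)
  ε-move, top U: go to p, push ε → (p, xzz, $)
  read x, top $: go to p, push $ → (p, zz, $)
  read z, top $: go to q, push U$ → (q, z, U$)
  ε-move, top U: go to p, push ε → (p, z, $)
  read z, top $: go to q, push U$ → (q, ε, U$)
  ε-move, top U: go to p, push ε → (p, ε, $)
All input consumed in state p with stack $.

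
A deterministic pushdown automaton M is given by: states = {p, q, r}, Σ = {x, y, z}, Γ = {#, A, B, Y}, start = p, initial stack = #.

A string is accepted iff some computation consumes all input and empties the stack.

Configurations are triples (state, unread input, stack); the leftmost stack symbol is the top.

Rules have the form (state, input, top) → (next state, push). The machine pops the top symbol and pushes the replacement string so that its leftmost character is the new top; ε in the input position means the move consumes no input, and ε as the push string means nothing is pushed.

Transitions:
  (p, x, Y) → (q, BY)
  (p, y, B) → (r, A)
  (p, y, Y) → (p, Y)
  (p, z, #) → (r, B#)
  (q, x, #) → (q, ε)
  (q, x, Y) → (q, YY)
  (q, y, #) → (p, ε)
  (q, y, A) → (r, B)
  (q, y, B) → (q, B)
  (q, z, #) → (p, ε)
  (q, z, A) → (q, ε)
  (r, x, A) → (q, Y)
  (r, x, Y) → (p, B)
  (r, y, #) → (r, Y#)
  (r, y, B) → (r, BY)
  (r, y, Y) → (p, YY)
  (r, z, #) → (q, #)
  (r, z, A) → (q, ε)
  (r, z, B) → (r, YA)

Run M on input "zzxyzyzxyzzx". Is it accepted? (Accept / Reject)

Accept

(p, zzxyzyzxyzzx, #) ⊢ (r, zxyzyzxyzzx, B#) ⊢ (r, xyzyzxyzzx, YA#) ⊢ (p, yzyzxyzzx, BA#) ⊢ (r, zyzxyzzx, AA#) ⊢ (q, yzxyzzx, A#) ⊢ (r, zxyzzx, B#) ⊢ (r, xyzzx, YA#) ⊢ (p, yzzx, BA#) ⊢ (r, zzx, AA#) ⊢ (q, zx, A#) ⊢ (q, x, #) ⊢ (q, ε, ε)
All input consumed and the stack is empty.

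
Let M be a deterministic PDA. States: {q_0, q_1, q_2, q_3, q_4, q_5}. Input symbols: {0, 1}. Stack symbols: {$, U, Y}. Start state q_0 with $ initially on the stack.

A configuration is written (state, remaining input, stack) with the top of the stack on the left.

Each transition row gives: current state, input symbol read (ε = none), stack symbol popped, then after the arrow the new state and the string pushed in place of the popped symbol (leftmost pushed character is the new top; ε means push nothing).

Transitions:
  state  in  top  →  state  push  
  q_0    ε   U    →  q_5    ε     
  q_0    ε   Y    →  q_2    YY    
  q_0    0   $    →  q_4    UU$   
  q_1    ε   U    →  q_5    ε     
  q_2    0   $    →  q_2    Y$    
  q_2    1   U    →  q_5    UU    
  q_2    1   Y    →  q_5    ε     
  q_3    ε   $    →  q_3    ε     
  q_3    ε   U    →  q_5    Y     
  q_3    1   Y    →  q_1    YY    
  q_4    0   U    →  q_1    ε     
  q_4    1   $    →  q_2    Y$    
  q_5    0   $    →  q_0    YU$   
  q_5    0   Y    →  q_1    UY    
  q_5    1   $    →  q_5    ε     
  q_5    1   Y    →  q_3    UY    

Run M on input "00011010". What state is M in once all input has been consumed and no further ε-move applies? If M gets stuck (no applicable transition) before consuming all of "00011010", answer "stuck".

(q_0, 00011010, $)
  read 0, top $: go to q_4, push UU$ → (q_4, 0011010, UU$)
  read 0, top U: go to q_1, push ε → (q_1, 011010, U$)
  ε-move, top U: go to q_5, push ε → (q_5, 011010, $)
  read 0, top $: go to q_0, push YU$ → (q_0, 11010, YU$)
  ε-move, top Y: go to q_2, push YY → (q_2, 11010, YYU$)
  read 1, top Y: go to q_5, push ε → (q_5, 1010, YU$)
  read 1, top Y: go to q_3, push UY → (q_3, 010, UYU$)
  ε-move, top U: go to q_5, push Y → (q_5, 010, YYU$)
  read 0, top Y: go to q_1, push UY → (q_1, 10, UYYU$)
  ε-move, top U: go to q_5, push ε → (q_5, 10, YYU$)
  read 1, top Y: go to q_3, push UY → (q_3, 0, UYYU$)
  ε-move, top U: go to q_5, push Y → (q_5, 0, YYYU$)
  read 0, top Y: go to q_1, push UY → (q_1, ε, UYYYU$)
  ε-move, top U: go to q_5, push ε → (q_5, ε, YYYU$)
All input consumed; M is in state q_5.

q_5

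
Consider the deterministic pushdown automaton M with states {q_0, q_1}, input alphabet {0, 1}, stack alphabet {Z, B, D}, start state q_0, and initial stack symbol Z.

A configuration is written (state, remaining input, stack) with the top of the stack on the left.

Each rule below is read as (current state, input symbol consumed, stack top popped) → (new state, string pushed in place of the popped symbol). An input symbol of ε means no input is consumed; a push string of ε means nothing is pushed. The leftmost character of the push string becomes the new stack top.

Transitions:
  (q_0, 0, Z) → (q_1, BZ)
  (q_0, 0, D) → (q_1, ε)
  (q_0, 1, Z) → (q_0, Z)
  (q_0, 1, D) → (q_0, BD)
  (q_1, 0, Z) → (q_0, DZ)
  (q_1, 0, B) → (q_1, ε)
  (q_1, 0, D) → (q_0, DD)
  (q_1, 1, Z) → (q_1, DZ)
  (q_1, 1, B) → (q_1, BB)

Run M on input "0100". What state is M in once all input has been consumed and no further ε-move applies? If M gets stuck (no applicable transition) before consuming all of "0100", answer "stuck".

q_1

(q_0, 0100, Z)
  read 0, top Z: go to q_1, push BZ → (q_1, 100, BZ)
  read 1, top B: go to q_1, push BB → (q_1, 00, BBZ)
  read 0, top B: go to q_1, push ε → (q_1, 0, BZ)
  read 0, top B: go to q_1, push ε → (q_1, ε, Z)
All input consumed; M is in state q_1.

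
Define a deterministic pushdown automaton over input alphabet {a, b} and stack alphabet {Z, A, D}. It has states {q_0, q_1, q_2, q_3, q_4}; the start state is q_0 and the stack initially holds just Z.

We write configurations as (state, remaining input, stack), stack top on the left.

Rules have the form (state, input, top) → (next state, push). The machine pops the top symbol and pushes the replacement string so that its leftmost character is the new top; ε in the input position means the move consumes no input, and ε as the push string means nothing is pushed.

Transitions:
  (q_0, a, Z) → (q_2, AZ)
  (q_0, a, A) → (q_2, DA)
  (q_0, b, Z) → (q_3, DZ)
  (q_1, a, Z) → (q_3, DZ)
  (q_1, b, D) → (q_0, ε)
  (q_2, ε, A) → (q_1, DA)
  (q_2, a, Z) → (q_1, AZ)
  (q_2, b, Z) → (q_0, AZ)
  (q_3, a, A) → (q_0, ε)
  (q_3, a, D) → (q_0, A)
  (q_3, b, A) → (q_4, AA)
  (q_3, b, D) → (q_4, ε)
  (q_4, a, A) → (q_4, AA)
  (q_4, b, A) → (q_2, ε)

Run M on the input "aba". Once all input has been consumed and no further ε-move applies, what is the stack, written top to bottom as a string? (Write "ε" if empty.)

(q_0, aba, Z)
  read a, top Z: go to q_2, push AZ → (q_2, ba, AZ)
  ε-move, top A: go to q_1, push DA → (q_1, ba, DAZ)
  read b, top D: go to q_0, push ε → (q_0, a, AZ)
  read a, top A: go to q_2, push DA → (q_2, ε, DAZ)
All input consumed in state q_2 with stack DAZ.

DAZ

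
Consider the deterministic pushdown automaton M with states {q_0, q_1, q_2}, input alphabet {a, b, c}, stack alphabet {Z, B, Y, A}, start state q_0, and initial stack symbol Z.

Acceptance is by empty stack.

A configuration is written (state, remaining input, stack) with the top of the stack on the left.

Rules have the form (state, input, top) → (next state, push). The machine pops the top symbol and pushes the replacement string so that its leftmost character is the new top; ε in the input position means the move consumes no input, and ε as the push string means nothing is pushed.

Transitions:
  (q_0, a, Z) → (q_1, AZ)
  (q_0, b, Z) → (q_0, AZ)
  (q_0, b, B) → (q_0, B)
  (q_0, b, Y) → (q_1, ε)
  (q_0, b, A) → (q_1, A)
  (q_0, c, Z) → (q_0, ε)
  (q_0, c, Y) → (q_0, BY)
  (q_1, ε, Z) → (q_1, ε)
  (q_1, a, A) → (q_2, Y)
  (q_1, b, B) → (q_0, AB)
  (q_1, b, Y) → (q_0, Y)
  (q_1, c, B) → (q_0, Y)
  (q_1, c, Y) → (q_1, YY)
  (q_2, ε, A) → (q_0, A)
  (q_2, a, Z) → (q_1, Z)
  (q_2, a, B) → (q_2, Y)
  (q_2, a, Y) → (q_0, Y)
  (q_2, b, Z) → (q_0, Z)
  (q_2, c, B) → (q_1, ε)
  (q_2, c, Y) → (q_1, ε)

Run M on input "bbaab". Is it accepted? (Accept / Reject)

(q_0, bbaab, Z) ⊢ (q_0, baab, AZ) ⊢ (q_1, aab, AZ) ⊢ (q_2, ab, YZ) ⊢ (q_0, b, YZ) ⊢ (q_1, ε, Z) ⊢ (q_1, ε, ε)
All input consumed and the stack is empty.

Accept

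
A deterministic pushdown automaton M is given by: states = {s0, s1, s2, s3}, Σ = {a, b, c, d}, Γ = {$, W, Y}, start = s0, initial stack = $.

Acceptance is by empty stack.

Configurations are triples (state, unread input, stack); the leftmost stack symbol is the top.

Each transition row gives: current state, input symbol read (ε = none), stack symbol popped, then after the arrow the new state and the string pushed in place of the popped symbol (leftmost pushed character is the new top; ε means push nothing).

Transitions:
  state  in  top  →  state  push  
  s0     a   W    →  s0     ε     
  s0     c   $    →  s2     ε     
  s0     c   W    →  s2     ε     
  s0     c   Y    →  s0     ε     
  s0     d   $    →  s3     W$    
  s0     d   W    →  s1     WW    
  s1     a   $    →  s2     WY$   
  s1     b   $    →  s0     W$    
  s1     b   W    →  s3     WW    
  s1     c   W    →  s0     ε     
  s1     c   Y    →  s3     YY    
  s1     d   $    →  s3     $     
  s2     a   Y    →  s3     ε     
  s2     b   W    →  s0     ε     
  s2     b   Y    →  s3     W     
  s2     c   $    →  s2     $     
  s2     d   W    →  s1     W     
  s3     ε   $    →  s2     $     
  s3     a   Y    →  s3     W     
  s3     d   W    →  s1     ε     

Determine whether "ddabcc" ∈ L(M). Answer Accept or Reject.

(s0, ddabcc, $) ⊢ (s3, dabcc, W$) ⊢ (s1, abcc, $) ⊢ (s2, bcc, WY$) ⊢ (s0, cc, Y$) ⊢ (s0, c, $) ⊢ (s2, ε, ε)
All input consumed and the stack is empty.

Accept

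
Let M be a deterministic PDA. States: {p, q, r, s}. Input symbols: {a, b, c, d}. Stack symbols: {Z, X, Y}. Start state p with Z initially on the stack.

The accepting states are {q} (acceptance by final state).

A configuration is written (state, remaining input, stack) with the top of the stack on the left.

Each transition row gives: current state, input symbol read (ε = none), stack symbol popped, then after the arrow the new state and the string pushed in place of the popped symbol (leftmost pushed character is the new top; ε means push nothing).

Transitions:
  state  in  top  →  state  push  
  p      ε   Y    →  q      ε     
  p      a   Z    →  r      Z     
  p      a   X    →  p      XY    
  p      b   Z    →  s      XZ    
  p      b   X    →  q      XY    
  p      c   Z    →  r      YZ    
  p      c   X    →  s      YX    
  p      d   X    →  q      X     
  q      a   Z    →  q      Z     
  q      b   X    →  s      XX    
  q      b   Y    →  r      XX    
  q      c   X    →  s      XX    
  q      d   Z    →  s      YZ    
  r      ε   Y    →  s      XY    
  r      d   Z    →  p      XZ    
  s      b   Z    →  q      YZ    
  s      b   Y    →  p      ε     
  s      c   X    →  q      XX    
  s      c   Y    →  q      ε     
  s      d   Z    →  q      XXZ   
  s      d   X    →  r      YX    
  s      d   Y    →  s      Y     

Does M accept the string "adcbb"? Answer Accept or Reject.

Accept

(p, adcbb, Z)
  read a, top Z: go to r, push Z → (r, dcbb, Z)
  read d, top Z: go to p, push XZ → (p, cbb, XZ)
  read c, top X: go to s, push YX → (s, bb, YXZ)
  read b, top Y: go to p, push ε → (p, b, XZ)
  read b, top X: go to q, push XY → (q, ε, XYZ)
All input consumed; state q ∈ F.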